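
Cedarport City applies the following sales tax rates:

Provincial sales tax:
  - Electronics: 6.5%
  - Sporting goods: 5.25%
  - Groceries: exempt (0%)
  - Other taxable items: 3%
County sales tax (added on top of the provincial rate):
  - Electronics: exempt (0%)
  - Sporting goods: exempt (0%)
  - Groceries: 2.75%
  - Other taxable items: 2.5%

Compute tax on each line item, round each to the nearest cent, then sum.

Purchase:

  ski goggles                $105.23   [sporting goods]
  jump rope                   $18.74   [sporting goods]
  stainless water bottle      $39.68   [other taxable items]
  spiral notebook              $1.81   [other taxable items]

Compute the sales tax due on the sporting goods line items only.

Ski goggles $105.23: sporting goods → 5.25% + 0% county = 5.25% → $5.52
Jump rope $18.74: sporting goods → 5.25% + 0% county = 5.25% → $0.98
Tax on sporting goods = $5.52 + $0.98 = $6.50

$6.50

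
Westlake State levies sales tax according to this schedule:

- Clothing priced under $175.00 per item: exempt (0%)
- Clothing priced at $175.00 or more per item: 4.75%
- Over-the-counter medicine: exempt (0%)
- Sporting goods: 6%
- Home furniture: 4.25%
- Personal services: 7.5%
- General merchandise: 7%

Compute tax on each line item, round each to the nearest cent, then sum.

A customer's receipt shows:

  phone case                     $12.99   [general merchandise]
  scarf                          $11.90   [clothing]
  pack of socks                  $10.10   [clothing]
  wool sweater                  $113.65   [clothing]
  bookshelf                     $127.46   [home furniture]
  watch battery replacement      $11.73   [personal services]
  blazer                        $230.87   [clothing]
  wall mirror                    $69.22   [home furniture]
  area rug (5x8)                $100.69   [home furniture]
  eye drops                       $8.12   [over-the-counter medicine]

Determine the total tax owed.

Phone case $12.99: general merchandise → 7% → $0.91
Scarf $11.90: clothing, under $175.00 → 0% → $0.00
Pack of socks $10.10: clothing, under $175.00 → 0% → $0.00
Wool sweater $113.65: clothing, under $175.00 → 0% → $0.00
Bookshelf $127.46: home furniture → 4.25% → $5.42
Watch battery replacement $11.73: personal services → 7.5% → $0.88
Blazer $230.87: clothing, $175.00 or more → 4.75% → $10.97
Wall mirror $69.22: home furniture → 4.25% → $2.94
Area rug (5x8) $100.69: home furniture → 4.25% → $4.28
Eye drops $8.12: over-the-counter medicine → 0% → $0.00
Total tax = $0.91 + $5.42 + $0.88 + $10.97 + $2.94 + $4.28 = $25.40

$25.40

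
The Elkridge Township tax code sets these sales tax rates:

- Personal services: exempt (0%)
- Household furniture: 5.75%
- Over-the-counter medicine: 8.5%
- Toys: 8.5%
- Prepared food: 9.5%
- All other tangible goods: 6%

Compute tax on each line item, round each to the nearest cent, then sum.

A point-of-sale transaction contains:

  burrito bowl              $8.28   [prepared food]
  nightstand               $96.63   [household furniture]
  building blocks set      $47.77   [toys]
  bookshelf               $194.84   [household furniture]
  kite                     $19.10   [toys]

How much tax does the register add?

Burrito bowl $8.28: prepared food → 9.5% → $0.79
Nightstand $96.63: household furniture → 5.75% → $5.56
Building blocks set $47.77: toys → 8.5% → $4.06
Bookshelf $194.84: household furniture → 5.75% → $11.20
Kite $19.10: toys → 8.5% → $1.62
Total tax = $0.79 + $5.56 + $4.06 + $11.20 + $1.62 = $23.23

$23.23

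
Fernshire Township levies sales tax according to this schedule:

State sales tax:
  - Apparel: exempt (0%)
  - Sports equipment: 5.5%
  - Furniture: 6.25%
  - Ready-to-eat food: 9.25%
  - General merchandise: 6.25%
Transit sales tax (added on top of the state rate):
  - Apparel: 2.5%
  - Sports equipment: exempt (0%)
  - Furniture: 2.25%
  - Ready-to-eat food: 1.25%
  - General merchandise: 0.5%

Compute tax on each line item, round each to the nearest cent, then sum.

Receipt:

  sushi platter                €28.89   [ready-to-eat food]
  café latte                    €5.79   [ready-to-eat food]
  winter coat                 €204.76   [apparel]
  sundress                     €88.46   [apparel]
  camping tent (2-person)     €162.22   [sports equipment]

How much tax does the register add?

€19.89

Sushi platter €28.89: ready-to-eat food → 9.25% + 1.25% transit = 10.5% → €3.03
Café latte €5.79: ready-to-eat food → 9.25% + 1.25% transit = 10.5% → €0.61
Winter coat €204.76: apparel → 0% + 2.5% transit = 2.5% → €5.12
Sundress €88.46: apparel → 0% + 2.5% transit = 2.5% → €2.21
Camping tent (2-person) €162.22: sports equipment → 5.5% + 0% transit = 5.5% → €8.92
Total tax = €3.03 + €0.61 + €5.12 + €2.21 + €8.92 = €19.89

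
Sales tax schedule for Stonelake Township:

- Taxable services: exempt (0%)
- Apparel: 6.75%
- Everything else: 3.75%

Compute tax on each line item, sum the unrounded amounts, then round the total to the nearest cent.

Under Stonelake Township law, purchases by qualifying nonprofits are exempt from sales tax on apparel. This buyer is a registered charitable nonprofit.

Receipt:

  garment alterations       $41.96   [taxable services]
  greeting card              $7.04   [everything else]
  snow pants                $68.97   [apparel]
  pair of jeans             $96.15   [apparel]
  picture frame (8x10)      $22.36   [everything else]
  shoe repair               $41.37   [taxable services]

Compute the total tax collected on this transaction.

$1.10

Garment alterations $41.96: taxable services → 0% → $0.00
Greeting card $7.04: everything else → 3.75% → $0.264
Snow pants $68.97: apparel, buyer-exempt → 0% → $0.00
Pair of jeans $96.15: apparel, buyer-exempt → 0% → $0.00
Picture frame (8x10) $22.36: everything else → 3.75% → $0.8385
Shoe repair $41.37: taxable services → 0% → $0.00
Unrounded tax sum = $1.1025 → $1.10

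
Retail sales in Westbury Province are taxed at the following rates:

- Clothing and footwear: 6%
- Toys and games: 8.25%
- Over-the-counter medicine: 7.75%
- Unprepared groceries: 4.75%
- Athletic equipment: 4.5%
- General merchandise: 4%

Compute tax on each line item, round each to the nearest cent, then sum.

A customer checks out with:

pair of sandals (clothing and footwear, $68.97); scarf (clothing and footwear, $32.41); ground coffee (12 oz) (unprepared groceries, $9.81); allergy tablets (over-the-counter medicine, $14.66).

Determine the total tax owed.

Pair of sandals $68.97: clothing and footwear → 6% → $4.14
Scarf $32.41: clothing and footwear → 6% → $1.94
Ground coffee (12 oz) $9.81: unprepared groceries → 4.75% → $0.47
Allergy tablets $14.66: over-the-counter medicine → 7.75% → $1.14
Total tax = $4.14 + $1.94 + $0.47 + $1.14 = $7.69

$7.69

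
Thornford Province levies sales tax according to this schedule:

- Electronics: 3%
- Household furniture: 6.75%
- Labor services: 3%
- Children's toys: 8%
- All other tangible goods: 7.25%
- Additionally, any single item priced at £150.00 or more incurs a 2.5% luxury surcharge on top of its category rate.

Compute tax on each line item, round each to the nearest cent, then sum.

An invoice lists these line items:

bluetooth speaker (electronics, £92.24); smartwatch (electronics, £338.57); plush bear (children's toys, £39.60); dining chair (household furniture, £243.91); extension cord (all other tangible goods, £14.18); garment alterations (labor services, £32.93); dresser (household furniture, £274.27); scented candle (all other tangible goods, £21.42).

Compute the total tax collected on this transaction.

Bluetooth speaker £92.24: electronics → 3% → £2.77
Smartwatch £338.57: electronics → 3% + 2.5% surcharge = 5.5% → £18.62
Plush bear £39.60: children's toys → 8% → £3.17
Dining chair £243.91: household furniture → 6.75% + 2.5% surcharge = 9.25% → £22.56
Extension cord £14.18: all other tangible goods → 7.25% → £1.03
Garment alterations £32.93: labor services → 3% → £0.99
Dresser £274.27: household furniture → 6.75% + 2.5% surcharge = 9.25% → £25.37
Scented candle £21.42: all other tangible goods → 7.25% → £1.55
Total tax = £2.77 + £18.62 + £3.17 + £22.56 + £1.03 + £0.99 + £25.37 + £1.55 = £76.06

£76.06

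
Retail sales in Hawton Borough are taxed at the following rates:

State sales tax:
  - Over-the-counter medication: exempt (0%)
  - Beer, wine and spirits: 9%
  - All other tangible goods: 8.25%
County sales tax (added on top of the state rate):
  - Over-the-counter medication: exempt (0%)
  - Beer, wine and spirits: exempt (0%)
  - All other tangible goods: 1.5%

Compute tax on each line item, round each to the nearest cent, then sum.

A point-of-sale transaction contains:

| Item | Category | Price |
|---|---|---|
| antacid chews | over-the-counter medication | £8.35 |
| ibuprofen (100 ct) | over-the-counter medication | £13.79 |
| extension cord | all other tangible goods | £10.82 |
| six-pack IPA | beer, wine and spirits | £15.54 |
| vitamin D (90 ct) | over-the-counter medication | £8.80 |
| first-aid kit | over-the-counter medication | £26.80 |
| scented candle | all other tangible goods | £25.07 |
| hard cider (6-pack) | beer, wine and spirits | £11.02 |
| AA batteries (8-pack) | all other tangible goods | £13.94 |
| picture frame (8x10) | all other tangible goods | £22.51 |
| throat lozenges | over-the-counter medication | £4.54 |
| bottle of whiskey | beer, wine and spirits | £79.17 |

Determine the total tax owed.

£16.56

Antacid chews £8.35: over-the-counter medication → 0% + 0% county = 0% → £0.00
Ibuprofen (100 ct) £13.79: over-the-counter medication → 0% + 0% county = 0% → £0.00
Extension cord £10.82: all other tangible goods → 8.25% + 1.5% county = 9.75% → £1.05
Six-pack IPA £15.54: beer, wine and spirits → 9% + 0% county = 9% → £1.40
Vitamin D (90 ct) £8.80: over-the-counter medication → 0% + 0% county = 0% → £0.00
First-aid kit £26.80: over-the-counter medication → 0% + 0% county = 0% → £0.00
Scented candle £25.07: all other tangible goods → 8.25% + 1.5% county = 9.75% → £2.44
Hard cider (6-pack) £11.02: beer, wine and spirits → 9% + 0% county = 9% → £0.99
AA batteries (8-pack) £13.94: all other tangible goods → 8.25% + 1.5% county = 9.75% → £1.36
Picture frame (8x10) £22.51: all other tangible goods → 8.25% + 1.5% county = 9.75% → £2.19
Throat lozenges £4.54: over-the-counter medication → 0% + 0% county = 0% → £0.00
Bottle of whiskey £79.17: beer, wine and spirits → 9% + 0% county = 9% → £7.13
Total tax = £1.05 + £1.40 + £2.44 + £0.99 + £1.36 + £2.19 + £7.13 = £16.56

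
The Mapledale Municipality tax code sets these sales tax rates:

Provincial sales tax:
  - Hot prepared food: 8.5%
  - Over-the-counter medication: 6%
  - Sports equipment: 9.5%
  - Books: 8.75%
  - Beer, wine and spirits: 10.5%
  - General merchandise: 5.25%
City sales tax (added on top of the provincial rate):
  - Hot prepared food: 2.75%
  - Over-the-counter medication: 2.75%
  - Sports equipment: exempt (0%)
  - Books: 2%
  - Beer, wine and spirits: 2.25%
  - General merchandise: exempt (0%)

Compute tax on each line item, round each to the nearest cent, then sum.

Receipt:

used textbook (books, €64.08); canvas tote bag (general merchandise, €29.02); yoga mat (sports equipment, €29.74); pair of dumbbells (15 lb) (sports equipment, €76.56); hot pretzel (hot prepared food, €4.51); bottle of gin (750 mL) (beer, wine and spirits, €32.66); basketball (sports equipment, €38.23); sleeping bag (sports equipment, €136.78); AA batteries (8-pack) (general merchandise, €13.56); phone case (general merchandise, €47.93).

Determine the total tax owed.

€43.03

Used textbook €64.08: books → 8.75% + 2% city = 10.75% → €6.89
Canvas tote bag €29.02: general merchandise → 5.25% + 0% city = 5.25% → €1.52
Yoga mat €29.74: sports equipment → 9.5% + 0% city = 9.5% → €2.83
Pair of dumbbells (15 lb) €76.56: sports equipment → 9.5% + 0% city = 9.5% → €7.27
Hot pretzel €4.51: hot prepared food → 8.5% + 2.75% city = 11.25% → €0.51
Bottle of gin (750 mL) €32.66: beer, wine and spirits → 10.5% + 2.25% city = 12.75% → €4.16
Basketball €38.23: sports equipment → 9.5% + 0% city = 9.5% → €3.63
Sleeping bag €136.78: sports equipment → 9.5% + 0% city = 9.5% → €12.99
AA batteries (8-pack) €13.56: general merchandise → 5.25% + 0% city = 5.25% → €0.71
Phone case €47.93: general merchandise → 5.25% + 0% city = 5.25% → €2.52
Total tax = €6.89 + €1.52 + €2.83 + €7.27 + €0.51 + €4.16 + €3.63 + €12.99 + €0.71 + €2.52 = €43.03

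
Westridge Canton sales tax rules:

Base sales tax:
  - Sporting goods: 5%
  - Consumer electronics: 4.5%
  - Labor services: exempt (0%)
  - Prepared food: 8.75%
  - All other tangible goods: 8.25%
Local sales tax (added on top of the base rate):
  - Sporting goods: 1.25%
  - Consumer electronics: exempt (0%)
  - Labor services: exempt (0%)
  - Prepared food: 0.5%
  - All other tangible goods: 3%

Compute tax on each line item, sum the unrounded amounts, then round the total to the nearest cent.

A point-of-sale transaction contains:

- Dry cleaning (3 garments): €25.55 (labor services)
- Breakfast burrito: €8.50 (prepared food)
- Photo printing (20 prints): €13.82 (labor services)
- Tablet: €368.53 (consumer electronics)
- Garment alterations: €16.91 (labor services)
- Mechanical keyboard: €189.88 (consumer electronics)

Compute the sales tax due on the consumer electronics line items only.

€25.13

Tablet €368.53: consumer electronics → 4.5% + 0% local = 4.5% → €16.58385
Mechanical keyboard €189.88: consumer electronics → 4.5% + 0% local = 4.5% → €8.5446
Tax on consumer electronics: unrounded sum = €25.12845 → €25.13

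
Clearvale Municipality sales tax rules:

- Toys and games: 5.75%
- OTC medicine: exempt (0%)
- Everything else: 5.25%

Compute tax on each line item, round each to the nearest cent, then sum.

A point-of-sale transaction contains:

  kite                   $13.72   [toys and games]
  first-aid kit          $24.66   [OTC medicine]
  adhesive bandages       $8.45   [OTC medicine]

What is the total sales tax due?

$0.79

Kite $13.72: toys and games → 5.75% → $0.79
First-aid kit $24.66: OTC medicine → 0% → $0.00
Adhesive bandages $8.45: OTC medicine → 0% → $0.00
Total tax = $0.79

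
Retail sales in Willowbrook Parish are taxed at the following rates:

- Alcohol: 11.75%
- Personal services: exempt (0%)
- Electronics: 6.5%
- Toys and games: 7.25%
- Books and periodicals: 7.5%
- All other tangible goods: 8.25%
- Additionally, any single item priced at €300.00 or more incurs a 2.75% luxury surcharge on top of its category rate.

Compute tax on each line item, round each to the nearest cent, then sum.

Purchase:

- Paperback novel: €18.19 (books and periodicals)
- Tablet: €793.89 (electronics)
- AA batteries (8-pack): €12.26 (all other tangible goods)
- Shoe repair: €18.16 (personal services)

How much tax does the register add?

Paperback novel €18.19: books and periodicals → 7.5% → €1.36
Tablet €793.89: electronics → 6.5% + 2.75% surcharge = 9.25% → €73.43
AA batteries (8-pack) €12.26: all other tangible goods → 8.25% → €1.01
Shoe repair €18.16: personal services → 0% → €0.00
Total tax = €1.36 + €73.43 + €1.01 = €75.80

€75.80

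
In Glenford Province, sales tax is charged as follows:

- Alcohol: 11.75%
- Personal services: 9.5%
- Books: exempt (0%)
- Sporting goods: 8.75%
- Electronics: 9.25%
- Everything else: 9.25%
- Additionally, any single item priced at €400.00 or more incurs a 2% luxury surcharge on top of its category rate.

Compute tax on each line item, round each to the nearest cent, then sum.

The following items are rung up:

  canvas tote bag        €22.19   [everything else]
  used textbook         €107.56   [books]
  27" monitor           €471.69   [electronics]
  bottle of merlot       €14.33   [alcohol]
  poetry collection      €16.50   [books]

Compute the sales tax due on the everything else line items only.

Canvas tote bag €22.19: everything else → 9.25% → €2.05
Tax on everything else = €2.05

€2.05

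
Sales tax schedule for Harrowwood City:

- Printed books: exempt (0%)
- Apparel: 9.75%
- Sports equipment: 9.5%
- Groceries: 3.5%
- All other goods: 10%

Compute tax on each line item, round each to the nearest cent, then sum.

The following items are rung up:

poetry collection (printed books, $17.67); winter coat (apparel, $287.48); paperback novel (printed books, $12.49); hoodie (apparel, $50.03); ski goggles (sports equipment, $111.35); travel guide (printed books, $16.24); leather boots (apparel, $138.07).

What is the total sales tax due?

Poetry collection $17.67: printed books → 0% → $0.00
Winter coat $287.48: apparel → 9.75% → $28.03
Paperback novel $12.49: printed books → 0% → $0.00
Hoodie $50.03: apparel → 9.75% → $4.88
Ski goggles $111.35: sports equipment → 9.5% → $10.58
Travel guide $16.24: printed books → 0% → $0.00
Leather boots $138.07: apparel → 9.75% → $13.46
Total tax = $28.03 + $4.88 + $10.58 + $13.46 = $56.95

$56.95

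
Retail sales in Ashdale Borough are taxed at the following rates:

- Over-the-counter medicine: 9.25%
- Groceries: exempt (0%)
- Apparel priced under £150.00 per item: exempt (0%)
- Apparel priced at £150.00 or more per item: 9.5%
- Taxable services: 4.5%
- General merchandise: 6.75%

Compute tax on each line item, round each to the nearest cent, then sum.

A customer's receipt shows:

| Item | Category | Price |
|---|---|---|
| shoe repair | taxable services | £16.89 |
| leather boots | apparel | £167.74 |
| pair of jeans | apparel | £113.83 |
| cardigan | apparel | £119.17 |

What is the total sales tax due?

£16.70

Shoe repair £16.89: taxable services → 4.5% → £0.76
Leather boots £167.74: apparel, £150.00 or more → 9.5% → £15.94
Pair of jeans £113.83: apparel, under £150.00 → 0% → £0.00
Cardigan £119.17: apparel, under £150.00 → 0% → £0.00
Total tax = £0.76 + £15.94 = £16.70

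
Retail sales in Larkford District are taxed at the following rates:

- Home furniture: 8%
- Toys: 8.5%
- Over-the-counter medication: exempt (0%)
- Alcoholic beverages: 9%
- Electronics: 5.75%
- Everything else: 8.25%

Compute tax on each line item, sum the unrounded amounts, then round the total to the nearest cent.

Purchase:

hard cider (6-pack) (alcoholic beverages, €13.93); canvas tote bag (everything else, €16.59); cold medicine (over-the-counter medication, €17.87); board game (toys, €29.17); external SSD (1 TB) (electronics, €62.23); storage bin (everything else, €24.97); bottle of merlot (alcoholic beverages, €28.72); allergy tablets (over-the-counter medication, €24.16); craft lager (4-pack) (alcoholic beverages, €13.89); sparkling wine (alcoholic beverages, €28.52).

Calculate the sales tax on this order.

€17.14

Hard cider (6-pack) €13.93: alcoholic beverages → 9% → €1.2537
Canvas tote bag €16.59: everything else → 8.25% → €1.368675
Cold medicine €17.87: over-the-counter medication → 0% → €0.00
Board game €29.17: toys → 8.5% → €2.47945
External SSD (1 TB) €62.23: electronics → 5.75% → €3.578225
Storage bin €24.97: everything else → 8.25% → €2.060025
Bottle of merlot €28.72: alcoholic beverages → 9% → €2.5848
Allergy tablets €24.16: over-the-counter medication → 0% → €0.00
Craft lager (4-pack) €13.89: alcoholic beverages → 9% → €1.2501
Sparkling wine €28.52: alcoholic beverages → 9% → €2.5668
Unrounded tax sum = €17.141775 → €17.14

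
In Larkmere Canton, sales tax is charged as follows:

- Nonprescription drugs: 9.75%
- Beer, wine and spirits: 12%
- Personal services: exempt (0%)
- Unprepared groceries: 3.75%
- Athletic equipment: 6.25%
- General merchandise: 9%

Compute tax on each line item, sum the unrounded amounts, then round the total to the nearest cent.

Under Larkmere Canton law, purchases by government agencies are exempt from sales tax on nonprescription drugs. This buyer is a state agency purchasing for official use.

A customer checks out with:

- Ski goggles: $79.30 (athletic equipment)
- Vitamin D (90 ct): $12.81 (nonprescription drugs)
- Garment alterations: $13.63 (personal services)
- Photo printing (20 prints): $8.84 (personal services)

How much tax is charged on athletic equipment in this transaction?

Ski goggles $79.30: athletic equipment → 6.25% → $4.95625
Tax on athletic equipment: unrounded sum = $4.95625 → $4.96

$4.96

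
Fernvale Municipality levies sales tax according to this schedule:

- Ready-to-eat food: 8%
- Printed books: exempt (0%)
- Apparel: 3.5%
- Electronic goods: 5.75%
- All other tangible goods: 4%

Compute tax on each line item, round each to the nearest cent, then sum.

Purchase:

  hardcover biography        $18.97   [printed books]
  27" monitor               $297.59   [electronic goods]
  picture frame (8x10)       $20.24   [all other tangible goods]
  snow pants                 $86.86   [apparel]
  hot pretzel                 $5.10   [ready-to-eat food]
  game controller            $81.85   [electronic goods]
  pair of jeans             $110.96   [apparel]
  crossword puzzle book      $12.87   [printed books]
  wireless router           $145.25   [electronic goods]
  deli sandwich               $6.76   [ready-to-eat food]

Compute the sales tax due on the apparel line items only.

Snow pants $86.86: apparel → 3.5% → $3.04
Pair of jeans $110.96: apparel → 3.5% → $3.88
Tax on apparel = $3.04 + $3.88 = $6.92

$6.92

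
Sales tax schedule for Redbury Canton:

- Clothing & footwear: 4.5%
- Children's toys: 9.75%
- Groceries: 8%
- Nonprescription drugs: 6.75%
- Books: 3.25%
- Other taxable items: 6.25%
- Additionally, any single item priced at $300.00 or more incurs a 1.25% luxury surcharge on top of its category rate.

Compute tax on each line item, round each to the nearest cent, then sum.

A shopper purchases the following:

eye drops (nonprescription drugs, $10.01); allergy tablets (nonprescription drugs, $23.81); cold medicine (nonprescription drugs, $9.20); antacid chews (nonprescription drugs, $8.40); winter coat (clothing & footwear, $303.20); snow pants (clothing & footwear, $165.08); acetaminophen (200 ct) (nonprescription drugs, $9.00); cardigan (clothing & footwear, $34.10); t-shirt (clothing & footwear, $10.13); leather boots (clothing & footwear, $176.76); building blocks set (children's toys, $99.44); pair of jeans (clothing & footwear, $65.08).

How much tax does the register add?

Eye drops $10.01: nonprescription drugs → 6.75% → $0.68
Allergy tablets $23.81: nonprescription drugs → 6.75% → $1.61
Cold medicine $9.20: nonprescription drugs → 6.75% → $0.62
Antacid chews $8.40: nonprescription drugs → 6.75% → $0.57
Winter coat $303.20: clothing & footwear → 4.5% + 1.25% surcharge = 5.75% → $17.43
Snow pants $165.08: clothing & footwear → 4.5% → $7.43
Acetaminophen (200 ct) $9.00: nonprescription drugs → 6.75% → $0.61
Cardigan $34.10: clothing & footwear → 4.5% → $1.53
T-shirt $10.13: clothing & footwear → 4.5% → $0.46
Leather boots $176.76: clothing & footwear → 4.5% → $7.95
Building blocks set $99.44: children's toys → 9.75% → $9.70
Pair of jeans $65.08: clothing & footwear → 4.5% → $2.93
Total tax = $0.68 + $1.61 + $0.62 + $0.57 + $17.43 + $7.43 + $0.61 + $1.53 + $0.46 + $7.95 + $9.70 + $2.93 = $51.52

$51.52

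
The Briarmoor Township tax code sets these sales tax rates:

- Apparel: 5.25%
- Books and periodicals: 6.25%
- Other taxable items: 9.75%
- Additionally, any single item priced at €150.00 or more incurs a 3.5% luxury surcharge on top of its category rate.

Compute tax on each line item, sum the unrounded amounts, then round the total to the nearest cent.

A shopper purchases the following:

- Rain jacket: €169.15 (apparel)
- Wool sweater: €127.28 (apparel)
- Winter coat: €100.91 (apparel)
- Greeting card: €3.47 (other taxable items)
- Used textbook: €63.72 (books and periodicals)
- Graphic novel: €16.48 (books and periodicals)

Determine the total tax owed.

Rain jacket €169.15: apparel → 5.25% + 3.5% surcharge = 8.75% → €14.800625
Wool sweater €127.28: apparel → 5.25% → €6.6822
Winter coat €100.91: apparel → 5.25% → €5.297775
Greeting card €3.47: other taxable items → 9.75% → €0.338325
Used textbook €63.72: books and periodicals → 6.25% → €3.9825
Graphic novel €16.48: books and periodicals → 6.25% → €1.03
Unrounded tax sum = €32.131425 → €32.13

€32.13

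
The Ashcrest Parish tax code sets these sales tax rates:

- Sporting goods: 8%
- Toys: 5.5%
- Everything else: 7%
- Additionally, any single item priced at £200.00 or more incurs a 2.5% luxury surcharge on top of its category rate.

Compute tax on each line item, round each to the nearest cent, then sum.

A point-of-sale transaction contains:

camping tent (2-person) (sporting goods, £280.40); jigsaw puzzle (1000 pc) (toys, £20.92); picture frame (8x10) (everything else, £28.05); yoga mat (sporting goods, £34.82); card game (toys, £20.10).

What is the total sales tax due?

£36.45

Camping tent (2-person) £280.40: sporting goods → 8% + 2.5% surcharge = 10.5% → £29.44
Jigsaw puzzle (1000 pc) £20.92: toys → 5.5% → £1.15
Picture frame (8x10) £28.05: everything else → 7% → £1.96
Yoga mat £34.82: sporting goods → 8% → £2.79
Card game £20.10: toys → 5.5% → £1.11
Total tax = £29.44 + £1.15 + £1.96 + £2.79 + £1.11 = £36.45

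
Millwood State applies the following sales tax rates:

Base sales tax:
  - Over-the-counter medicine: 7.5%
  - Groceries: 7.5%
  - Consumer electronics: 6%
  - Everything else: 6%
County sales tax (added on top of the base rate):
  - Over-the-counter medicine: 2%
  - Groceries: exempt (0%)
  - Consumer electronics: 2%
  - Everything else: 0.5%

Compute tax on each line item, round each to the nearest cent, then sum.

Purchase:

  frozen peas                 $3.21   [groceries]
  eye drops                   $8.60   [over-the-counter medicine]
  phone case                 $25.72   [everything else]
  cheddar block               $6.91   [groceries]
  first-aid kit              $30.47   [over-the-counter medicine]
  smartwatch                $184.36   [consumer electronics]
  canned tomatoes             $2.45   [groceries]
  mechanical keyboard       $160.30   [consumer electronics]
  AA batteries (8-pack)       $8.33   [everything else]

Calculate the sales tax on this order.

$34.43

Frozen peas $3.21: groceries → 7.5% + 0% county = 7.5% → $0.24
Eye drops $8.60: over-the-counter medicine → 7.5% + 2% county = 9.5% → $0.82
Phone case $25.72: everything else → 6% + 0.5% county = 6.5% → $1.67
Cheddar block $6.91: groceries → 7.5% + 0% county = 7.5% → $0.52
First-aid kit $30.47: over-the-counter medicine → 7.5% + 2% county = 9.5% → $2.89
Smartwatch $184.36: consumer electronics → 6% + 2% county = 8% → $14.75
Canned tomatoes $2.45: groceries → 7.5% + 0% county = 7.5% → $0.18
Mechanical keyboard $160.30: consumer electronics → 6% + 2% county = 8% → $12.82
AA batteries (8-pack) $8.33: everything else → 6% + 0.5% county = 6.5% → $0.54
Total tax = $0.24 + $0.82 + $1.67 + $0.52 + $2.89 + $14.75 + $0.18 + $12.82 + $0.54 = $34.43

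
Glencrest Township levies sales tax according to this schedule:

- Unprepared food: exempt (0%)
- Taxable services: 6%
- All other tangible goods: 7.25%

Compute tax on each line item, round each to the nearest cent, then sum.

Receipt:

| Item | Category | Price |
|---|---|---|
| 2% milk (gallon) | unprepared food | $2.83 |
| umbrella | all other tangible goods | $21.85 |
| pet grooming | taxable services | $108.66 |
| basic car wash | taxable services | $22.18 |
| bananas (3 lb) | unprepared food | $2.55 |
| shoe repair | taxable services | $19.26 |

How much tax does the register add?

$10.59

2% milk (gallon) $2.83: unprepared food → 0% → $0.00
Umbrella $21.85: all other tangible goods → 7.25% → $1.58
Pet grooming $108.66: taxable services → 6% → $6.52
Basic car wash $22.18: taxable services → 6% → $1.33
Bananas (3 lb) $2.55: unprepared food → 0% → $0.00
Shoe repair $19.26: taxable services → 6% → $1.16
Total tax = $1.58 + $6.52 + $1.33 + $1.16 = $10.59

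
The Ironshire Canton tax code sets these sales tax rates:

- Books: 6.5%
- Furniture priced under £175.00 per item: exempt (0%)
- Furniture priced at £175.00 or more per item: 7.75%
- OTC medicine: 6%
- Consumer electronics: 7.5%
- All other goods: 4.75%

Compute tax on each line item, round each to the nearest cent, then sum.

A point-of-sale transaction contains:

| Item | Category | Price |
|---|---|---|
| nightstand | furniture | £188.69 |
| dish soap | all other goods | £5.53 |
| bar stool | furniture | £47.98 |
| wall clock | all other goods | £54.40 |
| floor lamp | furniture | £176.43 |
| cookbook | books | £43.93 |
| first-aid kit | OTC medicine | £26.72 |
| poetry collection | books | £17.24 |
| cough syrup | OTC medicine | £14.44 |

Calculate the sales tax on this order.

£37.58

Nightstand £188.69: furniture, £175.00 or more → 7.75% → £14.62
Dish soap £5.53: all other goods → 4.75% → £0.26
Bar stool £47.98: furniture, under £175.00 → 0% → £0.00
Wall clock £54.40: all other goods → 4.75% → £2.58
Floor lamp £176.43: furniture, £175.00 or more → 7.75% → £13.67
Cookbook £43.93: books → 6.5% → £2.86
First-aid kit £26.72: OTC medicine → 6% → £1.60
Poetry collection £17.24: books → 6.5% → £1.12
Cough syrup £14.44: OTC medicine → 6% → £0.87
Total tax = £14.62 + £0.26 + £2.58 + £13.67 + £2.86 + £1.60 + £1.12 + £0.87 = £37.58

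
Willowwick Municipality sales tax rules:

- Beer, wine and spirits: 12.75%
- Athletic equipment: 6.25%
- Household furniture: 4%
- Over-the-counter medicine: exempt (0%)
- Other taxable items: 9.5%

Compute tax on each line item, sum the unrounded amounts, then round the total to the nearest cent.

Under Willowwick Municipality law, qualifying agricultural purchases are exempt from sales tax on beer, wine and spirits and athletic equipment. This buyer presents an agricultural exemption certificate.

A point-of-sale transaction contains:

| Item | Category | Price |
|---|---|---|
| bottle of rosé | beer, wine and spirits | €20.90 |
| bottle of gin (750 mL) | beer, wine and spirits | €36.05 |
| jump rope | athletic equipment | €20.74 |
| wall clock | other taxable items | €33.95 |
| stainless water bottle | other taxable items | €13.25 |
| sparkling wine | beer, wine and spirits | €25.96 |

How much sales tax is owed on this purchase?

Bottle of rosé €20.90: beer, wine and spirits, buyer-exempt → 0% → €0.00
Bottle of gin (750 mL) €36.05: beer, wine and spirits, buyer-exempt → 0% → €0.00
Jump rope €20.74: athletic equipment, buyer-exempt → 0% → €0.00
Wall clock €33.95: other taxable items → 9.5% → €3.22525
Stainless water bottle €13.25: other taxable items → 9.5% → €1.25875
Sparkling wine €25.96: beer, wine and spirits, buyer-exempt → 0% → €0.00
Unrounded tax sum = €4.484 → €4.48

€4.48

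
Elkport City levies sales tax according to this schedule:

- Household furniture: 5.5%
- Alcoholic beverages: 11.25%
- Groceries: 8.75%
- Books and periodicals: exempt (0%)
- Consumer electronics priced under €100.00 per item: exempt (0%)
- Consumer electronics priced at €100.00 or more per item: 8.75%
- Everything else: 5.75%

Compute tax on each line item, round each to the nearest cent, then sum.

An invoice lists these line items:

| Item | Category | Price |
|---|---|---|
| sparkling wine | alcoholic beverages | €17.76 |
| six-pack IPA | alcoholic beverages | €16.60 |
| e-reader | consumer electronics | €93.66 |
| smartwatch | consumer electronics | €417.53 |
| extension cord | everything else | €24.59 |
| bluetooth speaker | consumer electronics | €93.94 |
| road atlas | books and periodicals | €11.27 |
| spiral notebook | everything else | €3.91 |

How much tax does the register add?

€42.03

Sparkling wine €17.76: alcoholic beverages → 11.25% → €2.00
Six-pack IPA €16.60: alcoholic beverages → 11.25% → €1.87
E-reader €93.66: consumer electronics, under €100.00 → 0% → €0.00
Smartwatch €417.53: consumer electronics, €100.00 or more → 8.75% → €36.53
Extension cord €24.59: everything else → 5.75% → €1.41
Bluetooth speaker €93.94: consumer electronics, under €100.00 → 0% → €0.00
Road atlas €11.27: books and periodicals → 0% → €0.00
Spiral notebook €3.91: everything else → 5.75% → €0.22
Total tax = €2.00 + €1.87 + €36.53 + €1.41 + €0.22 = €42.03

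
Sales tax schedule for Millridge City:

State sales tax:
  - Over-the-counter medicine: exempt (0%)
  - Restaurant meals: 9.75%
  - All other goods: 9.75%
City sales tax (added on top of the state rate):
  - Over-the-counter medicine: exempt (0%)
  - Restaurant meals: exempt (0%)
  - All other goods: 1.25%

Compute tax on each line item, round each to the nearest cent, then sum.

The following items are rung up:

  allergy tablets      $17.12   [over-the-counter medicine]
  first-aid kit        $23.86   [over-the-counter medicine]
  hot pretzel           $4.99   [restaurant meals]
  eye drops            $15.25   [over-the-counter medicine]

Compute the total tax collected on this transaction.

Allergy tablets $17.12: over-the-counter medicine → 0% + 0% city = 0% → $0.00
First-aid kit $23.86: over-the-counter medicine → 0% + 0% city = 0% → $0.00
Hot pretzel $4.99: restaurant meals → 9.75% + 0% city = 9.75% → $0.49
Eye drops $15.25: over-the-counter medicine → 0% + 0% city = 0% → $0.00
Total tax = $0.49

$0.49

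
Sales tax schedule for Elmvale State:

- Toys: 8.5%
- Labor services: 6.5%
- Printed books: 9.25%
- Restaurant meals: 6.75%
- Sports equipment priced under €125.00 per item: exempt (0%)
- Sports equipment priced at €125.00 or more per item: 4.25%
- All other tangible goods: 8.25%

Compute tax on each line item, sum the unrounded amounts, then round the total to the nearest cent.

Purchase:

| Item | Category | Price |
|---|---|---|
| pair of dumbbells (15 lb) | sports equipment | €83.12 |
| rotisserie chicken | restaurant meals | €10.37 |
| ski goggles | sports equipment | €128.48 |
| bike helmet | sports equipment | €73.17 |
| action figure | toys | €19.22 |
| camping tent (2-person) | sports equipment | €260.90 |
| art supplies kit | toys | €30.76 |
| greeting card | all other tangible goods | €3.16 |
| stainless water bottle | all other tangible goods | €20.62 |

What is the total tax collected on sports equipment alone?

€16.55

Pair of dumbbells (15 lb) €83.12: sports equipment, under €125.00 → 0% → €0.00
Ski goggles €128.48: sports equipment, €125.00 or more → 4.25% → €5.4604
Bike helmet €73.17: sports equipment, under €125.00 → 0% → €0.00
Camping tent (2-person) €260.90: sports equipment, €125.00 or more → 4.25% → €11.08825
Tax on sports equipment: unrounded sum = €16.54865 → €16.55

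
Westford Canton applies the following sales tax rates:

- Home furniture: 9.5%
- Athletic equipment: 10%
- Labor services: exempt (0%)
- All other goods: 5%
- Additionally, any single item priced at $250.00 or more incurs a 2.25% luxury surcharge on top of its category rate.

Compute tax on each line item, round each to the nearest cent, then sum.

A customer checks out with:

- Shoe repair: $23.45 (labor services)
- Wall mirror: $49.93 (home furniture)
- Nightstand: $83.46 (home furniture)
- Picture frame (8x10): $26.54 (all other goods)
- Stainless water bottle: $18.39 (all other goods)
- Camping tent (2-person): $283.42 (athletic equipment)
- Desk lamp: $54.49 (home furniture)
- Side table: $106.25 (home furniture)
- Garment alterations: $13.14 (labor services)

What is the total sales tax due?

$64.91

Shoe repair $23.45: labor services → 0% → $0.00
Wall mirror $49.93: home furniture → 9.5% → $4.74
Nightstand $83.46: home furniture → 9.5% → $7.93
Picture frame (8x10) $26.54: all other goods → 5% → $1.33
Stainless water bottle $18.39: all other goods → 5% → $0.92
Camping tent (2-person) $283.42: athletic equipment → 10% + 2.25% surcharge = 12.25% → $34.72
Desk lamp $54.49: home furniture → 9.5% → $5.18
Side table $106.25: home furniture → 9.5% → $10.09
Garment alterations $13.14: labor services → 0% → $0.00
Total tax = $4.74 + $7.93 + $1.33 + $0.92 + $34.72 + $5.18 + $10.09 = $64.91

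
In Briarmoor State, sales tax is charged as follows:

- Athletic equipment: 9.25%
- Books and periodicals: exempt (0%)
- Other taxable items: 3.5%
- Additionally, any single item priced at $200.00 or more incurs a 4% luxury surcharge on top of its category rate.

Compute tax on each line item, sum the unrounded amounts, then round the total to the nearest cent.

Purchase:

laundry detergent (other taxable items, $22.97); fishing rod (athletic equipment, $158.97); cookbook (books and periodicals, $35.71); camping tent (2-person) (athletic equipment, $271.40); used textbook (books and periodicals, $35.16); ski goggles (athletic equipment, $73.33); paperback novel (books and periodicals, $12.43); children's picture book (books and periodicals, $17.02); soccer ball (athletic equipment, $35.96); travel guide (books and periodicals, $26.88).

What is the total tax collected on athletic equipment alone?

$60.77

Fishing rod $158.97: athletic equipment → 9.25% → $14.704725
Camping tent (2-person) $271.40: athletic equipment → 9.25% + 4% surcharge = 13.25% → $35.9605
Ski goggles $73.33: athletic equipment → 9.25% → $6.783025
Soccer ball $35.96: athletic equipment → 9.25% → $3.3263
Tax on athletic equipment: unrounded sum = $60.77455 → $60.77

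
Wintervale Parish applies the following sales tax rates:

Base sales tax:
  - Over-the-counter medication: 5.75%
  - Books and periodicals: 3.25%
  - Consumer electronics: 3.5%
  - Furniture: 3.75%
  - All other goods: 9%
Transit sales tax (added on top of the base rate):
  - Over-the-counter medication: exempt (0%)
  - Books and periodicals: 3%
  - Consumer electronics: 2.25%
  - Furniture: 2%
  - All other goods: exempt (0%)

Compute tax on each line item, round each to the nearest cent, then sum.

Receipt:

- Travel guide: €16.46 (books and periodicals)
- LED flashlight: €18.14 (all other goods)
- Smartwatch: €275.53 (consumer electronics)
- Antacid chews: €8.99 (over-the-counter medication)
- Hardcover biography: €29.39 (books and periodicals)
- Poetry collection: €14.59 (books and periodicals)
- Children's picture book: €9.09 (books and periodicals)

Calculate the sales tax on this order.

Travel guide €16.46: books and periodicals → 3.25% + 3% transit = 6.25% → €1.03
LED flashlight €18.14: all other goods → 9% + 0% transit = 9% → €1.63
Smartwatch €275.53: consumer electronics → 3.5% + 2.25% transit = 5.75% → €15.84
Antacid chews €8.99: over-the-counter medication → 5.75% + 0% transit = 5.75% → €0.52
Hardcover biography €29.39: books and periodicals → 3.25% + 3% transit = 6.25% → €1.84
Poetry collection €14.59: books and periodicals → 3.25% + 3% transit = 6.25% → €0.91
Children's picture book €9.09: books and periodicals → 3.25% + 3% transit = 6.25% → €0.57
Total tax = €1.03 + €1.63 + €15.84 + €0.52 + €1.84 + €0.91 + €0.57 = €22.34

€22.34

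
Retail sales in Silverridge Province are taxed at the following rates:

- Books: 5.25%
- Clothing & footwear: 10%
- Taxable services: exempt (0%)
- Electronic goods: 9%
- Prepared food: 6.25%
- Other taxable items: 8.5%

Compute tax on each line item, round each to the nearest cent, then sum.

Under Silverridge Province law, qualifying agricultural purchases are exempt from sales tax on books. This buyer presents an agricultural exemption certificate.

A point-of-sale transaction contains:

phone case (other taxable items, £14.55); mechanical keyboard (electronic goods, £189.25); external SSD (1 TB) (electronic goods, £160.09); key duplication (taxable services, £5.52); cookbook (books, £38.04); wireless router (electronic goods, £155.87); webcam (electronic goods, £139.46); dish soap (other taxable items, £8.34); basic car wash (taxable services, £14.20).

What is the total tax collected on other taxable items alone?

Phone case £14.55: other taxable items → 8.5% → £1.24
Dish soap £8.34: other taxable items → 8.5% → £0.71
Tax on other taxable items = £1.24 + £0.71 = £1.95

£1.95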